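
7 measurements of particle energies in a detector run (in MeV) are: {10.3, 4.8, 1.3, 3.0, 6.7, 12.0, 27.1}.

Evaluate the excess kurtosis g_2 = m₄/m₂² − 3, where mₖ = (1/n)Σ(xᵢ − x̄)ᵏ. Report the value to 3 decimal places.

x̄ = 9.3143
Σ(xᵢ − x̄)² = 455.8286 ⇒ m₂ = 65.11837
Σ(xᵢ − x̄)⁴ = 106295.6477 ⇒ m₄ = 15185.09252
m₂² = 4240.40177
g_2 = m₄/m₂² − 3 = 3.58105 − 3 ≈ 0.581

0.581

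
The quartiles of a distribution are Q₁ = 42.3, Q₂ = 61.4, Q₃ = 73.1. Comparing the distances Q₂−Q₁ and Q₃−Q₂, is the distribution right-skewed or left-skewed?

Q₂ − Q₁ = 19.1;  Q₃ − Q₂ = 11.7
Q₂ − Q₁ > Q₃ − Q₂ ⇒ the lower half is more spread out ⇒ left-skewed.

left-skewed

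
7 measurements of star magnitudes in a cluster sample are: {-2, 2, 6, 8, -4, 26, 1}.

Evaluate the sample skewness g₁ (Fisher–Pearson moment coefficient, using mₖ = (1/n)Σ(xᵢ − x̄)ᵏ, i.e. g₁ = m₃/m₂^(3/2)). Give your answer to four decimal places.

x̄ = (-2 + 2 + 6 + 8 - 4 + 26 + 1) / 7 = 5.2857
deviations (xᵢ − x̄): -7.2857, -3.2857, 0.7143, 2.7143, -9.2857, 20.7143, -4.2857
Σ(xᵢ − x̄)² = 605.4286 ⇒ m₂ = 605.4286/7 = 86.48980
Σ(xᵢ − x̄)³ = 7606.8980 ⇒ m₃ = 7606.8980/7 = 1086.69971
m₂^(3/2) = 86.48980^(1.5) = 804.35415
g₁ = m₃ / m₂^(3/2) = 1086.69971 / 804.35415 ≈ 1.3510

1.3510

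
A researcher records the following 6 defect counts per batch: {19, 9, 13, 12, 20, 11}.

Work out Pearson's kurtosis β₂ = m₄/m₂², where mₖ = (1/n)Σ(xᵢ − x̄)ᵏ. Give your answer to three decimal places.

x̄ = 14.0000
Σ(xᵢ − x̄)² = 100.0000 ⇒ m₂ = 16.66667
Σ(xᵢ − x̄)⁴ = 2644.0000 ⇒ m₄ = 440.66667
m₂² = 277.77778
β₂ = m₄/m₂² = 440.66667 / 277.77778 ≈ 1.586

1.586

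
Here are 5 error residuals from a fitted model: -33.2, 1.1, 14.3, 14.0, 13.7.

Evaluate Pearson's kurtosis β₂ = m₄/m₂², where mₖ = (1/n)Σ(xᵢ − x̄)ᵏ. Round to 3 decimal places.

x̄ = 1.9800
Σ(xᵢ − x̄)² = 1672.0280 ⇒ m₂ = 334.40560
Σ(xᵢ − x̄)⁴ = 1594514.3702 ⇒ m₄ = 318902.87404
m₂² = 111827.10531
β₂ = m₄/m₂² = 318902.87404 / 111827.10531 ≈ 2.852

2.852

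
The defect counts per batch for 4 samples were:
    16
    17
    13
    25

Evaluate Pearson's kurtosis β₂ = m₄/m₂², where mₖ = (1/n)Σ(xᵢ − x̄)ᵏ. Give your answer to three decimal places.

2.117

x̄ = 17.7500
Σ(xᵢ − x̄)² = 78.7500 ⇒ m₂ = 19.68750
Σ(xᵢ − x̄)⁴ = 3281.5781 ⇒ m₄ = 820.39453
m₂² = 387.59766
β₂ = m₄/m₂² = 820.39453 / 387.59766 ≈ 2.117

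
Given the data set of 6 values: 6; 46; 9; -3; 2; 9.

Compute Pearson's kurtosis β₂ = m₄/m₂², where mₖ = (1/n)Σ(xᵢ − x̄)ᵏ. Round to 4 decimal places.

3.7507

x̄ = 11.5000
Σ(xᵢ − x̄)² = 1533.5000 ⇒ m₂ = 255.58333
Σ(xᵢ − x̄)⁴ = 1470038.3750 ⇒ m₄ = 245006.39583
m₂² = 65322.84028
β₂ = m₄/m₂² = 245006.39583 / 65322.84028 ≈ 3.7507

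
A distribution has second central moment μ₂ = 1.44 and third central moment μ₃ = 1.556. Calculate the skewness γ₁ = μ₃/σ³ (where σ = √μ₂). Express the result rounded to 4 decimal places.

σ = √μ₂ = √1.44 = 1.20000
σ³ = μ₂^(3/2) = 1.72800
γ₁ = μ₃/σ³ = 1.556 / 1.72800 ≈ 0.9005

0.9005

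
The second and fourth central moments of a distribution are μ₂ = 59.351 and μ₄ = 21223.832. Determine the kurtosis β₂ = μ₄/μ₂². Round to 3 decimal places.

6.025

μ₂² = 59.351² = 3522.54120
μ₄/μ₂² = 21223.832 / 3522.54120 = 6.02515
β₂ ≈ 6.025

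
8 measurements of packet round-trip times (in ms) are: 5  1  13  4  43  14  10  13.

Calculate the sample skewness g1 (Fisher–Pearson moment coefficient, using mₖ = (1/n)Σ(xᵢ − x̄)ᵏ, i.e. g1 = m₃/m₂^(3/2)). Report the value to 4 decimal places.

1.6663

x̄ = (5 + 1 + 13 + 4 + 43 + 14 + 10 + 13) / 8 = 12.8750
deviations (xᵢ − x̄): -7.8750, -11.8750, 0.1250, -8.8750, 30.1250, 1.1250, -2.8750, 0.1250
Σ(xᵢ − x̄)² = 1198.8750 ⇒ m₂ = 1198.8750/8 = 149.85938
Σ(xᵢ − x̄)³ = 24454.5938 ⇒ m₃ = 24454.5938/8 = 3056.82422
m₂^(3/2) = 149.85938^(1.5) = 1834.53447
g1 = m₃ / m₂^(3/2) = 3056.82422 / 1834.53447 ≈ 1.6663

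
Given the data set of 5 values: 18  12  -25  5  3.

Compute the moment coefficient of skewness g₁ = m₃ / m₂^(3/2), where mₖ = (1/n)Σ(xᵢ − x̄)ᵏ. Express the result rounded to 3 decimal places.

x̄ = (18 + 12 - 25 + 5 + 3) / 5 = 2.6000
deviations (xᵢ − x̄): 15.4000, 9.4000, -27.6000, 2.4000, 0.4000
Σ(xᵢ − x̄)² = 1093.2000 ⇒ m₂ = 1093.2000/5 = 218.64000
Σ(xᵢ − x̄)³ = -16527.8400 ⇒ m₃ = -16527.8400/5 = -3305.56800
m₂^(3/2) = 218.64000^(1.5) = 3232.91606
g₁ = m₃ / m₂^(3/2) = -3305.56800 / 3232.91606 ≈ -1.022

-1.022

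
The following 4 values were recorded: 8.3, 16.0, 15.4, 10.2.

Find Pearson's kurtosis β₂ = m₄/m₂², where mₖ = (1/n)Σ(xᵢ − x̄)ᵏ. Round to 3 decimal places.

x̄ = 12.4750
Σ(xᵢ − x̄)² = 43.5875 ⇒ m₂ = 10.89688
Σ(xᵢ − x̄)⁴ = 558.2087 ⇒ m₄ = 139.55216
m₂² = 118.74188
β₂ = m₄/m₂² = 139.55216 / 118.74188 ≈ 1.175

1.175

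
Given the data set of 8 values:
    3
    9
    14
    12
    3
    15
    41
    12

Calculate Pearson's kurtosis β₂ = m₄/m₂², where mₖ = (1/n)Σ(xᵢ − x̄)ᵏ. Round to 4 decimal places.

4.6642

x̄ = 13.6250
Σ(xᵢ − x̄)² = 1003.8750 ⇒ m₂ = 125.48438
Σ(xᵢ − x̄)⁴ = 587549.9941 ⇒ m₄ = 73443.74927
m₂² = 15746.32837
β₂ = m₄/m₂² = 73443.74927 / 15746.32837 ≈ 4.6642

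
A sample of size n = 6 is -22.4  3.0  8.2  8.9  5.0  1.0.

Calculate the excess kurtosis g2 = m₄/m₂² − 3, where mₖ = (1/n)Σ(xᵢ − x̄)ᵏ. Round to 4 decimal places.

0.7407

x̄ = 0.6167
Σ(xᵢ − x̄)² = 680.9283 ⇒ m₂ = 113.48806
Σ(xᵢ − x̄)⁴ = 289069.3417 ⇒ m₄ = 48178.22362
m₂² = 12879.53875
g2 = m₄/m₂² − 3 = 3.74068 − 3 ≈ 0.7407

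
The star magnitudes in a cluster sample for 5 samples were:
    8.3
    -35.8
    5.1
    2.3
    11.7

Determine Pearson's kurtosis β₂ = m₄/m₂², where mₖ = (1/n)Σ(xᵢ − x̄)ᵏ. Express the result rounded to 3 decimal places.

3.091

x̄ = -1.6800
Σ(xᵢ − x̄)² = 1504.6080 ⇒ m₂ = 300.92160
Σ(xᵢ − x̄)⁴ = 1399636.0212 ⇒ m₄ = 279927.20423
m₂² = 90553.80935
β₂ = m₄/m₂² = 279927.20423 / 90553.80935 ≈ 3.091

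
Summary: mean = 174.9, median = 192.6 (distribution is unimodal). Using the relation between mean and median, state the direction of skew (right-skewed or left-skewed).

mean − median = 174.9 − 192.6 = -17.7
mean < median ⇒ the longer tail is on the left ⇒ left-skewed (negatively skewed).

left-skewed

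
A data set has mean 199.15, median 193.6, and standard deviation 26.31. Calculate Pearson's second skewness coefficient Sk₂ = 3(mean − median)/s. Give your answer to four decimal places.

0.6328

Sk₂ = 3(199.15 − 193.6) / 26.31 = 3 × 5.5500 / 26.31
    = 16.6500 / 26.31 ≈ 0.6328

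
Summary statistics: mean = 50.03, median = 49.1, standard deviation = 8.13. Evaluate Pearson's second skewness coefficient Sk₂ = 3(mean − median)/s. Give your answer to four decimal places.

0.3432

Sk₂ = 3(50.03 − 49.1) / 8.13 = 3 × 0.9300 / 8.13
    = 2.7900 / 8.13 ≈ 0.3432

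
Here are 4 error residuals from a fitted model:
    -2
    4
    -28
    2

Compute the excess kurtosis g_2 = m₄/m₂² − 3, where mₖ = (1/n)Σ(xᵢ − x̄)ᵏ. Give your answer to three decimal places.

x̄ = -6.0000
Σ(xᵢ − x̄)² = 664.0000 ⇒ m₂ = 166.00000
Σ(xᵢ − x̄)⁴ = 248608.0000 ⇒ m₄ = 62152.00000
m₂² = 27556.00000
g_2 = m₄/m₂² − 3 = 2.25548 − 3 ≈ -0.745

-0.745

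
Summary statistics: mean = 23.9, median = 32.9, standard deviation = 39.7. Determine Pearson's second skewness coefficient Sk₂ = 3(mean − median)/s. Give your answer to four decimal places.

-0.6801

Sk₂ = 3(23.9 − 32.9) / 39.7 = 3 × -9.0000 / 39.7
    = -27.0000 / 39.7 ≈ -0.6801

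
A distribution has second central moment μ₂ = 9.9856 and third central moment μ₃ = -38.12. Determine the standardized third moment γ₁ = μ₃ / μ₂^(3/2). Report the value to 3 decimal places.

-1.208

σ = √μ₂ = √9.9856 = 3.16000
σ³ = μ₂^(3/2) = 31.55450
γ₁ = μ₃/σ³ = -38.12 / 31.55450 ≈ -1.208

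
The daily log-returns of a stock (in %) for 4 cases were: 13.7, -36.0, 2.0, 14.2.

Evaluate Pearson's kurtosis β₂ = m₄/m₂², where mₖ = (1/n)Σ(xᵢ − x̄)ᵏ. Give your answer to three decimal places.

2.165

x̄ = -1.5250
Σ(xᵢ − x̄)² = 1680.0275 ⇒ m₂ = 420.00688
Σ(xᵢ − x̄)⁴ = 1527624.3219 ⇒ m₄ = 381906.08048
m₂² = 176405.77505
β₂ = m₄/m₂² = 381906.08048 / 176405.77505 ≈ 2.165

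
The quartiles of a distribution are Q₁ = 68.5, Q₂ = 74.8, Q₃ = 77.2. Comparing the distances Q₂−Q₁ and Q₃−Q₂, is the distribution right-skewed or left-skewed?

Q₂ − Q₁ = 6.3;  Q₃ − Q₂ = 2.4
Q₂ − Q₁ > Q₃ − Q₂ ⇒ the lower half is more spread out ⇒ left-skewed.

left-skewed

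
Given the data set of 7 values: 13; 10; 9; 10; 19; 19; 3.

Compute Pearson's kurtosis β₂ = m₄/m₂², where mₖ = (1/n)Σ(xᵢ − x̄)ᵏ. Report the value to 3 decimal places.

2.069

x̄ = 11.8571
Σ(xᵢ − x̄)² = 196.8571 ⇒ m₂ = 28.12245
Σ(xᵢ − x̄)⁴ = 11452.5423 ⇒ m₄ = 1636.07747
m₂² = 790.87214
β₂ = m₄/m₂² = 1636.07747 / 790.87214 ≈ 2.069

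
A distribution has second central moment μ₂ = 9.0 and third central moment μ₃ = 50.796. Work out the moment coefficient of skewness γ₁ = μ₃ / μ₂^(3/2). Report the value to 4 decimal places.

1.8813

σ = √μ₂ = √9.0 = 3.00000
σ³ = μ₂^(3/2) = 27.00000
γ₁ = μ₃/σ³ = 50.796 / 27.00000 ≈ 1.8813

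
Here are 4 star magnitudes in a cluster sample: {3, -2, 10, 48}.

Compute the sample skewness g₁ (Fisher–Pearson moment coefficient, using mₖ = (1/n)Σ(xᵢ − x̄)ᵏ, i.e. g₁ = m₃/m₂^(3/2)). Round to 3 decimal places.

0.997

x̄ = (3 - 2 + 10 + 48) / 4 = 14.7500
deviations (xᵢ − x̄): -11.7500, -16.7500, -4.7500, 33.2500
Σ(xᵢ − x̄)² = 1546.7500 ⇒ m₂ = 1546.7500/4 = 386.68750
Σ(xᵢ − x̄)³ = 30331.1250 ⇒ m₃ = 30331.1250/4 = 7582.78125
m₂^(3/2) = 386.68750^(1.5) = 7603.96659
g₁ = m₃ / m₂^(3/2) = 7582.78125 / 7603.96659 ≈ 0.997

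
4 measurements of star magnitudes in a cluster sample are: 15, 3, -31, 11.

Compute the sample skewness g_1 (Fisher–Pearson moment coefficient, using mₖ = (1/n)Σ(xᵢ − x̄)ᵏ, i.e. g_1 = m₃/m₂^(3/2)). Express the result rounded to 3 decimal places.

-0.968

x̄ = (15 + 3 - 31 + 11) / 4 = -0.5000
deviations (xᵢ − x̄): 15.5000, 3.5000, -30.5000, 11.5000
Σ(xᵢ − x̄)² = 1315.0000 ⇒ m₂ = 1315.0000/4 = 328.75000
Σ(xᵢ − x̄)³ = -23085.0000 ⇒ m₃ = -23085.0000/4 = -5771.25000
m₂^(3/2) = 328.75000^(1.5) = 5960.71891
g_1 = m₃ / m₂^(3/2) = -5771.25000 / 5960.71891 ≈ -0.968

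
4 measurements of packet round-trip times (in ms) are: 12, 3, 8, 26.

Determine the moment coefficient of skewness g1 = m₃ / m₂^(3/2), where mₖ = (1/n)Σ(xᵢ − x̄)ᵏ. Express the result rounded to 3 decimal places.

x̄ = (12 + 3 + 8 + 26) / 4 = 12.2500
deviations (xᵢ − x̄): -0.2500, -9.2500, -4.2500, 13.7500
Σ(xᵢ − x̄)² = 292.7500 ⇒ m₂ = 292.7500/4 = 73.18750
Σ(xᵢ − x̄)³ = 1731.3750 ⇒ m₃ = 1731.3750/4 = 432.84375
m₂^(3/2) = 73.18750^(1.5) = 626.11682
g1 = m₃ / m₂^(3/2) = 432.84375 / 626.11682 ≈ 0.691

0.691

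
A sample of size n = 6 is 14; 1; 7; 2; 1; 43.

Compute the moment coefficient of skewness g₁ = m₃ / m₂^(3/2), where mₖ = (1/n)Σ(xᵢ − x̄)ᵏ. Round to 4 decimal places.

1.4491

x̄ = (14 + 1 + 7 + 2 + 1 + 43) / 6 = 11.3333
deviations (xᵢ − x̄): 2.6667, -10.3333, -4.3333, -9.3333, -10.3333, 31.6667
Σ(xᵢ − x̄)² = 1329.3333 ⇒ m₂ = 1329.3333/6 = 221.55556
Σ(xᵢ − x̄)³ = 28672.4444 ⇒ m₃ = 28672.4444/6 = 4778.74074
m₂^(3/2) = 221.55556^(1.5) = 3297.79737
g₁ = m₃ / m₂^(3/2) = 4778.74074 / 3297.79737 ≈ 1.4491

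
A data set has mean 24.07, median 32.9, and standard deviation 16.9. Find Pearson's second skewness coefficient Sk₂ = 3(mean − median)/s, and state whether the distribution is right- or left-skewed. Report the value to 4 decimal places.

-1.5675, left-skewed

Sk₂ = 3(24.07 − 32.9) / 16.9 = 3 × -8.8300 / 16.9
    = -26.4900 / 16.9 ≈ -1.5675
Sk₂ < 0 ⇒ mean < median ⇒ left-skewed (negative skew).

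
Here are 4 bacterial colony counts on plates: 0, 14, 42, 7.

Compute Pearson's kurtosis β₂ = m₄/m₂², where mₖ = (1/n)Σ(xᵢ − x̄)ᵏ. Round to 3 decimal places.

2.098

x̄ = 15.7500
Σ(xᵢ − x̄)² = 1016.7500 ⇒ m₂ = 254.18750
Σ(xᵢ − x̄)⁴ = 542213.3281 ⇒ m₄ = 135553.33203
m₂² = 64611.28516
β₂ = m₄/m₂² = 135553.33203 / 64611.28516 ≈ 2.098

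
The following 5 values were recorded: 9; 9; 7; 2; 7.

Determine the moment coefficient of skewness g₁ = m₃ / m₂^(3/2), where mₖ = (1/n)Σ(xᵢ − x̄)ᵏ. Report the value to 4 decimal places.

-1.0627

x̄ = (9 + 9 + 7 + 2 + 7) / 5 = 6.8000
deviations (xᵢ − x̄): 2.2000, 2.2000, 0.2000, -4.8000, 0.2000
Σ(xᵢ − x̄)² = 32.8000 ⇒ m₂ = 32.8000/5 = 6.56000
Σ(xᵢ − x̄)³ = -89.2800 ⇒ m₃ = -89.2800/5 = -17.85600
m₂^(3/2) = 6.56000^(1.5) = 16.80180
g₁ = m₃ / m₂^(3/2) = -17.85600 / 16.80180 ≈ -1.0627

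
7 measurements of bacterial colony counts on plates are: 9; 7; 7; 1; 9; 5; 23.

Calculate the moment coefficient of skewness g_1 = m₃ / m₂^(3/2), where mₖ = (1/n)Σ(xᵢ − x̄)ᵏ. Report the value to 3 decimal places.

1.328

x̄ = (9 + 7 + 7 + 1 + 9 + 5 + 23) / 7 = 8.7143
deviations (xᵢ − x̄): 0.2857, -1.7143, -1.7143, -7.7143, 0.2857, -3.7143, 14.2857
Σ(xᵢ − x̄)² = 283.4286 ⇒ m₂ = 283.4286/7 = 40.48980
Σ(xᵢ − x̄)³ = 2395.1020 ⇒ m₃ = 2395.1020/7 = 342.15743
m₂^(3/2) = 40.48980^(1.5) = 257.64302
g_1 = m₃ / m₂^(3/2) = 342.15743 / 257.64302 ≈ 1.328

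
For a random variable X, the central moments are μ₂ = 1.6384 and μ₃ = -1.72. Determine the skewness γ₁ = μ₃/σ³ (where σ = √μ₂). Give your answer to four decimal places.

-0.8202

σ = √μ₂ = √1.6384 = 1.28000
σ³ = μ₂^(3/2) = 2.09715
γ₁ = μ₃/σ³ = -1.72 / 2.09715 ≈ -0.8202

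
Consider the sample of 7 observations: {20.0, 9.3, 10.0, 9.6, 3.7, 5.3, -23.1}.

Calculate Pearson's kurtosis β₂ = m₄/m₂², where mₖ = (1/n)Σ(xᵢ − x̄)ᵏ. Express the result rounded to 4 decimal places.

x̄ = 4.9714
Σ(xᵢ − x̄)² = 1081.0343 ⇒ m₂ = 154.43347
Σ(xᵢ − x̄)⁴ = 673415.9234 ⇒ m₄ = 96202.27477
m₂² = 23849.69647
β₂ = m₄/m₂² = 96202.27477 / 23849.69647 ≈ 4.0337

4.0337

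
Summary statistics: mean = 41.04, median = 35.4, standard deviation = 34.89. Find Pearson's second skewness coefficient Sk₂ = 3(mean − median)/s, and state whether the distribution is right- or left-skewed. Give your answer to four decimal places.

Sk₂ = 3(41.04 − 35.4) / 34.89 = 3 × 5.6400 / 34.89
    = 16.9200 / 34.89 ≈ 0.4850
Sk₂ > 0 ⇒ mean > median ⇒ right-skewed (positive skew).

0.4850, right-skewed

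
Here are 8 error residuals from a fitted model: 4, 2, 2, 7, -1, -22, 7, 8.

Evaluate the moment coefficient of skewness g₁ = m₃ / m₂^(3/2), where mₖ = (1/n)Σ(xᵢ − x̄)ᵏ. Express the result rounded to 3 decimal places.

-1.835

x̄ = (4 + 2 + 2 + 7 - 1 - 22 + 7 + 8) / 8 = 0.8750
deviations (xᵢ − x̄): 3.1250, 1.1250, 1.1250, 6.1250, -1.8750, -22.8750, 6.1250, 7.1250
Σ(xᵢ − x̄)² = 664.8750 ⇒ m₂ = 664.8750/8 = 83.10938
Σ(xᵢ − x̄)³ = -11121.6563 ⇒ m₃ = -11121.6563/8 = -1390.20703
m₂^(3/2) = 83.10938^(1.5) = 757.66116
g₁ = m₃ / m₂^(3/2) = -1390.20703 / 757.66116 ≈ -1.835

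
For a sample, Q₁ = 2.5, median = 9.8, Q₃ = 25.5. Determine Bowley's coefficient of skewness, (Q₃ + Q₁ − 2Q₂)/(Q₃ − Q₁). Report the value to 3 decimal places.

0.365

numerator: Q₃ + Q₁ − 2Q₂ = 25.5 + 2.5 − 2×9.8 = 8.4000
denominator: Q₃ − Q₁ = 25.5 − 2.5 = 23.0000
Bowley skewness = 8.4000 / 23.0000 ≈ 0.365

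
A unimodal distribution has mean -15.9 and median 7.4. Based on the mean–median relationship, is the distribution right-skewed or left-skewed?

left-skewed

mean − median = -15.9 − 7.4 = -23.3
mean < median ⇒ the longer tail is on the left ⇒ left-skewed (negatively skewed).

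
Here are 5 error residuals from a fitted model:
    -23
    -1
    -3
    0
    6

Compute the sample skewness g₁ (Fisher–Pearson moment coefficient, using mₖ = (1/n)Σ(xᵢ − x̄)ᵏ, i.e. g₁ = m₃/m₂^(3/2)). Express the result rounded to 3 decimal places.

-1.140

x̄ = (-23 - 1 - 3 + 0 + 6) / 5 = -4.2000
deviations (xᵢ − x̄): -18.8000, 3.2000, 1.2000, 4.2000, 10.2000
Σ(xᵢ − x̄)² = 486.8000 ⇒ m₂ = 486.8000/5 = 97.36000
Σ(xᵢ − x̄)³ = -5474.8800 ⇒ m₃ = -5474.8800/5 = -1094.97600
m₂^(3/2) = 97.36000^(1.5) = 960.66252
g₁ = m₃ / m₂^(3/2) = -1094.97600 / 960.66252 ≈ -1.140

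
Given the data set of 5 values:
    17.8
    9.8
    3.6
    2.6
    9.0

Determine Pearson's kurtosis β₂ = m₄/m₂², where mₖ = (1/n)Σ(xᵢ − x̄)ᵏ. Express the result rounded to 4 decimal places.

x̄ = 8.5600
Σ(xᵢ − x̄)² = 147.2320 ⇒ m₂ = 29.44640
Σ(xᵢ − x̄)⁴ = 9158.7591 ⇒ m₄ = 1831.75181
m₂² = 867.09047
β₂ = m₄/m₂² = 1831.75181 / 867.09047 ≈ 2.1125

2.1125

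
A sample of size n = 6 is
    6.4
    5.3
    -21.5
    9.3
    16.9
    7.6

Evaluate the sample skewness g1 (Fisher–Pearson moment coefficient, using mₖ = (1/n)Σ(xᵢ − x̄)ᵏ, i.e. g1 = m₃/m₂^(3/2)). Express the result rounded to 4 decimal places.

x̄ = (6.4 + 5.3 - 21.5 + 9.3 + 16.9 + 7.6) / 6 = 4.0000
deviations (xᵢ − x̄): 2.4000, 1.3000, -25.5000, 5.3000, 12.9000, 3.6000
Σ(xᵢ − x̄)² = 865.1600 ⇒ m₂ = 865.1600/6 = 144.19333
Σ(xᵢ − x̄)³ = -14223.1320 ⇒ m₃ = -14223.1320/6 = -2370.52200
m₂^(3/2) = 144.19333^(1.5) = 1731.48117
g1 = m₃ / m₂^(3/2) = -2370.52200 / 1731.48117 ≈ -1.3691

-1.3691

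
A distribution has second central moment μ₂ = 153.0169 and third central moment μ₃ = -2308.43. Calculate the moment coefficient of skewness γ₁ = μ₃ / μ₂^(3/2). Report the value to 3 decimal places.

σ = √μ₂ = √153.0169 = 12.37000
σ³ = μ₂^(3/2) = 1892.81905
γ₁ = μ₃/σ³ = -2308.43 / 1892.81905 ≈ -1.220

-1.220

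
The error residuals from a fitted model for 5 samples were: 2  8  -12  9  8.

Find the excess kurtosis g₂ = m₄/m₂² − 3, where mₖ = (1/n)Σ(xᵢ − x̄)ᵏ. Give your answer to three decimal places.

x̄ = 3.0000
Σ(xᵢ − x̄)² = 312.0000 ⇒ m₂ = 62.40000
Σ(xᵢ − x̄)⁴ = 53172.0000 ⇒ m₄ = 10634.40000
m₂² = 3893.76000
g₂ = m₄/m₂² − 3 = 2.73114 − 3 ≈ -0.269

-0.269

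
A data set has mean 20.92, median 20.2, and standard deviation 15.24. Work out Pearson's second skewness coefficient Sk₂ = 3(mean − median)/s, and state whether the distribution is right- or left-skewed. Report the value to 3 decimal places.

0.142, right-skewed

Sk₂ = 3(20.92 − 20.2) / 15.24 = 3 × 0.7200 / 15.24
    = 2.1600 / 15.24 ≈ 0.142
Sk₂ > 0 ⇒ mean > median ⇒ right-skewed (positive skew).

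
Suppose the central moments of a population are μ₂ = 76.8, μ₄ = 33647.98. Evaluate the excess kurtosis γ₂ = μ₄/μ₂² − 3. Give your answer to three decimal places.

μ₂² = 76.8² = 5898.24000
μ₄/μ₂² = 33647.98 / 5898.24000 = 5.70475
γ₂ = 5.70475 − 3 ≈ 2.705

2.705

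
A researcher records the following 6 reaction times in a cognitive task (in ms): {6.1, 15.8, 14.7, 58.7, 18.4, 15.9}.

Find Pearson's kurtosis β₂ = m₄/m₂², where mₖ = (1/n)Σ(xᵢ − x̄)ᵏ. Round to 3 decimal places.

x̄ = 21.6000
Σ(xᵢ − x̄)² = 1740.6400 ⇒ m₂ = 290.10667
Σ(xᵢ − x̄)⁴ = 1956783.3700 ⇒ m₄ = 326130.56167
m₂² = 84161.87804
β₂ = m₄/m₂² = 326130.56167 / 84161.87804 ≈ 3.875

3.875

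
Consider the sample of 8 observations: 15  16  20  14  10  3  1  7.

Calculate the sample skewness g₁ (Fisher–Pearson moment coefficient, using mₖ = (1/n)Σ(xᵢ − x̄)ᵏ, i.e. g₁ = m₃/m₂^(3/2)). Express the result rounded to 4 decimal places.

-0.2049

x̄ = (15 + 16 + 20 + 14 + 10 + 3 + 1 + 7) / 8 = 10.7500
deviations (xᵢ − x̄): 4.2500, 5.2500, 9.2500, 3.2500, -0.7500, -7.7500, -9.7500, -3.7500
Σ(xᵢ − x̄)² = 311.5000 ⇒ m₂ = 311.5000/8 = 38.93750
Σ(xᵢ − x̄)³ = -398.2500 ⇒ m₃ = -398.2500/8 = -49.78125
m₂^(3/2) = 38.93750^(1.5) = 242.96969
g₁ = m₃ / m₂^(3/2) = -49.78125 / 242.96969 ≈ -0.2049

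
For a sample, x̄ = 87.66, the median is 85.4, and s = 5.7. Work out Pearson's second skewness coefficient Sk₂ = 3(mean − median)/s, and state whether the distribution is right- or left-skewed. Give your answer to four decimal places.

1.1895, right-skewed

Sk₂ = 3(87.66 − 85.4) / 5.7 = 3 × 2.2600 / 5.7
    = 6.7800 / 5.7 ≈ 1.1895
Sk₂ > 0 ⇒ mean > median ⇒ right-skewed (positive skew).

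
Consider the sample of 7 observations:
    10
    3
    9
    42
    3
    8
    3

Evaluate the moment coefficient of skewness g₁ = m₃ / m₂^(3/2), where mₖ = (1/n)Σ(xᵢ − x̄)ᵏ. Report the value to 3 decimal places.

1.840

x̄ = (10 + 3 + 9 + 42 + 3 + 8 + 3) / 7 = 11.1429
deviations (xᵢ − x̄): -1.1429, -8.1429, -2.1429, 30.8571, -8.1429, -3.1429, -8.1429
Σ(xᵢ − x̄)² = 1166.8571 ⇒ m₂ = 1166.8571/7 = 166.69388
Σ(xᵢ − x̄)³ = 27718.8980 ⇒ m₃ = 27718.8980/7 = 3959.84257
m₂^(3/2) = 166.69388^(1.5) = 2152.18437
g₁ = m₃ / m₂^(3/2) = 3959.84257 / 2152.18437 ≈ 1.840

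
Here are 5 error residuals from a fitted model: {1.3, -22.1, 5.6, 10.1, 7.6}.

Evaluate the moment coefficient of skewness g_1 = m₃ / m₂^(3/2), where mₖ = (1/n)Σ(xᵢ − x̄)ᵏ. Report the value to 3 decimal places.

-1.282

x̄ = (1.3 - 22.1 + 5.6 + 10.1 + 7.6) / 5 = 0.5000
deviations (xᵢ − x̄): 0.8000, -22.6000, 5.1000, 9.6000, 7.1000
Σ(xᵢ − x̄)² = 679.9800 ⇒ m₂ = 679.9800/5 = 135.99600
Σ(xᵢ − x̄)³ = -10167.3660 ⇒ m₃ = -10167.3660/5 = -2033.47320
m₂^(3/2) = 135.99600^(1.5) = 1585.94894
g_1 = m₃ / m₂^(3/2) = -2033.47320 / 1585.94894 ≈ -1.282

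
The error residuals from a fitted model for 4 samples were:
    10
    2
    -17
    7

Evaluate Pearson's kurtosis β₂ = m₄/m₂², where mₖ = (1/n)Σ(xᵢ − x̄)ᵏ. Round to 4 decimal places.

x̄ = 0.5000
Σ(xᵢ − x̄)² = 441.0000 ⇒ m₂ = 110.25000
Σ(xᵢ − x̄)⁴ = 103724.2500 ⇒ m₄ = 25931.06250
m₂² = 12155.06250
β₂ = m₄/m₂² = 25931.06250 / 12155.06250 ≈ 2.1334

2.1334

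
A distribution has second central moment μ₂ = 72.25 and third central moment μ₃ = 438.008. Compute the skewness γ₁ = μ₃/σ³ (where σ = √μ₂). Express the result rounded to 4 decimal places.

0.7132

σ = √μ₂ = √72.25 = 8.50000
σ³ = μ₂^(3/2) = 614.12500
γ₁ = μ₃/σ³ = 438.008 / 614.12500 ≈ 0.7132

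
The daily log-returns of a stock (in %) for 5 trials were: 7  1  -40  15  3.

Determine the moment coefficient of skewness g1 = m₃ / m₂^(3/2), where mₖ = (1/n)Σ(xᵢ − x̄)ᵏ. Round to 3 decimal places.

-1.260

x̄ = (7 + 1 - 40 + 15 + 3) / 5 = -2.8000
deviations (xᵢ − x̄): 9.8000, 3.8000, -37.2000, 17.8000, 5.8000
Σ(xᵢ − x̄)² = 1844.8000 ⇒ m₂ = 1844.8000/5 = 368.96000
Σ(xᵢ − x̄)³ = -44647.9200 ⇒ m₃ = -44647.9200/5 = -8929.58400
m₂^(3/2) = 368.96000^(1.5) = 7087.10600
g1 = m₃ / m₂^(3/2) = -8929.58400 / 7087.10600 ≈ -1.260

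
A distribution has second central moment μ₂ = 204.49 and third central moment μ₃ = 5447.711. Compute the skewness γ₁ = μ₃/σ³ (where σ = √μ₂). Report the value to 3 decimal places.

1.863

σ = √μ₂ = √204.49 = 14.30000
σ³ = μ₂^(3/2) = 2924.20700
γ₁ = μ₃/σ³ = 5447.711 / 2924.20700 ≈ 1.863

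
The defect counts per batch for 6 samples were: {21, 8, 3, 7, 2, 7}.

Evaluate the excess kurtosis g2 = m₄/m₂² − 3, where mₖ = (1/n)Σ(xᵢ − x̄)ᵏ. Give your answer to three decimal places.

0.398

x̄ = 8.0000
Σ(xᵢ − x̄)² = 232.0000 ⇒ m₂ = 38.66667
Σ(xᵢ − x̄)⁴ = 30484.0000 ⇒ m₄ = 5080.66667
m₂² = 1495.11111
g2 = m₄/m₂² − 3 = 3.39819 − 3 ≈ 0.398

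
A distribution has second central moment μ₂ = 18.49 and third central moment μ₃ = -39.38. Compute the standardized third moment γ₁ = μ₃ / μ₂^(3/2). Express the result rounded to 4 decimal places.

-0.4953

σ = √μ₂ = √18.49 = 4.30000
σ³ = μ₂^(3/2) = 79.50700
γ₁ = μ₃/σ³ = -39.38 / 79.50700 ≈ -0.4953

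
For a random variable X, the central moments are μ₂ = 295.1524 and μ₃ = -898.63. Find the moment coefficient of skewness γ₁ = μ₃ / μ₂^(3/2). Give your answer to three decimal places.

-0.177

σ = √μ₂ = √295.1524 = 17.18000
σ³ = μ₂^(3/2) = 5070.71823
γ₁ = μ₃/σ³ = -898.63 / 5070.71823 ≈ -0.177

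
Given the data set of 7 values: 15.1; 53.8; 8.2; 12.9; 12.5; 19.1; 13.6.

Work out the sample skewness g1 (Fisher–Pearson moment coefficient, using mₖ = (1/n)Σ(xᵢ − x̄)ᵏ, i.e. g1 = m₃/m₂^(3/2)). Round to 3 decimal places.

x̄ = (15.1 + 53.8 + 8.2 + 12.9 + 12.5 + 19.1 + 13.6) / 7 = 19.3143
deviations (xᵢ − x̄): -4.2143, 34.4857, -11.1143, -6.4143, -6.8143, -0.2143, -5.7143
Σ(xᵢ − x̄)² = 1450.8286 ⇒ m₂ = 1450.8286/7 = 207.26122
Σ(xᵢ − x̄)³ = 38797.9506 ⇒ m₃ = 38797.9506/7 = 5542.56437
m₂^(3/2) = 207.26122^(1.5) = 2983.85070
g1 = m₃ / m₂^(3/2) = 5542.56437 / 2983.85070 ≈ 1.858

1.858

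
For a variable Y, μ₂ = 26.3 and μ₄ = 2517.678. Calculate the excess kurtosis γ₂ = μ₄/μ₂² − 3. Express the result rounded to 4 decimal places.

0.6399

μ₂² = 26.3² = 691.69000
μ₄/μ₂² = 2517.678 / 691.69000 = 3.63989
γ₂ = 3.63989 − 3 ≈ 0.6399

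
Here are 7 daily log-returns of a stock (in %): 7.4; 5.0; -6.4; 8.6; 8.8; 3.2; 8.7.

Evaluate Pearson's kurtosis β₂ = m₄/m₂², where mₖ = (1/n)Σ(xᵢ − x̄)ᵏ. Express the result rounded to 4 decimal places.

x̄ = 5.0429
Σ(xᵢ − x̄)² = 180.0371 ⇒ m₂ = 25.71959
Σ(xᵢ − x̄)⁴ = 17725.6730 ⇒ m₄ = 2532.23900
m₂² = 661.49740
β₂ = m₄/m₂² = 2532.23900 / 661.49740 ≈ 3.8280

3.8280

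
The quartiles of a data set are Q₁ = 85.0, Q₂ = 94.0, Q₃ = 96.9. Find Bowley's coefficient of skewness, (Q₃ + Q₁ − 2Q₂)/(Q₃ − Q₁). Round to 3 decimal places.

-0.513

numerator: Q₃ + Q₁ − 2Q₂ = 96.9 + 85.0 − 2×94.0 = -6.1000
denominator: Q₃ − Q₁ = 96.9 − 85.0 = 11.9000
Bowley skewness = -6.1000 / 11.9000 ≈ -0.513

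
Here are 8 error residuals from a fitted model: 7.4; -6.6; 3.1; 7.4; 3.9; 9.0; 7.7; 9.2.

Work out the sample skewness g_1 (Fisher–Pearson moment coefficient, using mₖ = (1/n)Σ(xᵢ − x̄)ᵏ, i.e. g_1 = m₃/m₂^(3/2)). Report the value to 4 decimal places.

-1.5590

x̄ = (7.4 - 6.6 + 3.1 + 7.4 + 3.9 + 9.0 + 7.7 + 9.2) / 8 = 5.1375
deviations (xᵢ − x̄): 2.2625, -11.7375, -2.0375, 2.2625, -1.2375, 3.8625, 2.5625, 4.0625
Σ(xᵢ − x̄)² = 191.6788 ⇒ m₂ = 191.6788/8 = 23.95984
Σ(xᵢ − x̄)³ = -1462.7553 ⇒ m₃ = -1462.7553/8 = -182.84441
m₂^(3/2) = 23.95984^(1.5) = 117.28054
g_1 = m₃ / m₂^(3/2) = -182.84441 / 117.28054 ≈ -1.5590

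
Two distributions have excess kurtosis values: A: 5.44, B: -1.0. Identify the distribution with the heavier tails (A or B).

Higher excess kurtosis ⇒ heavier tails relative to the normal distribution.
5.44 vs -1.0: the larger is 5.44, so A has heavier tails. (A is leptokurtic — heavier-than-normal tails; the other is platykurtic.)

A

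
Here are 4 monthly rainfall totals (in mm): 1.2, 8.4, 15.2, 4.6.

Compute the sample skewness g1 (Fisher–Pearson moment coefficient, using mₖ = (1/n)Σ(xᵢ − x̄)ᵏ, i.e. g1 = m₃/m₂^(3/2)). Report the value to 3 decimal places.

x̄ = (1.2 + 8.4 + 15.2 + 4.6) / 4 = 7.3500
deviations (xᵢ − x̄): -6.1500, 1.0500, 7.8500, -2.7500
Σ(xᵢ − x̄)² = 108.1100 ⇒ m₂ = 108.1100/4 = 27.02750
Σ(xᵢ − x̄)³ = 231.4890 ⇒ m₃ = 231.4890/4 = 57.87225
m₂^(3/2) = 27.02750^(1.5) = 140.51051
g1 = m₃ / m₂^(3/2) = 57.87225 / 140.51051 ≈ 0.412

0.412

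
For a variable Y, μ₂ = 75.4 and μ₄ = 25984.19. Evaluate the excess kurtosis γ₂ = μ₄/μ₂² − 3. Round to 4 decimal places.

1.5705

μ₂² = 75.4² = 5685.16000
μ₄/μ₂² = 25984.19 / 5685.16000 = 4.57053
γ₂ = 4.57053 − 3 ≈ 1.5705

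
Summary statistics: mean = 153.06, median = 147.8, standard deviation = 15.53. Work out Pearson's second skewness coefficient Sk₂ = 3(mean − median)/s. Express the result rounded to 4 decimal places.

1.0161

Sk₂ = 3(153.06 − 147.8) / 15.53 = 3 × 5.2600 / 15.53
    = 15.7800 / 15.53 ≈ 1.0161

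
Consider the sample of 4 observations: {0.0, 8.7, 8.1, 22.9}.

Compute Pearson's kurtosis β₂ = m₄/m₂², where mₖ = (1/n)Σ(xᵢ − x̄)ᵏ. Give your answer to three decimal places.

x̄ = 9.9250
Σ(xᵢ − x̄)² = 271.6875 ⇒ m₂ = 67.92187
Σ(xᵢ − x̄)⁴ = 38058.6360 ⇒ m₄ = 9514.65901
m₂² = 4613.38110
β₂ = m₄/m₂² = 9514.65901 / 4613.38110 ≈ 2.062

2.062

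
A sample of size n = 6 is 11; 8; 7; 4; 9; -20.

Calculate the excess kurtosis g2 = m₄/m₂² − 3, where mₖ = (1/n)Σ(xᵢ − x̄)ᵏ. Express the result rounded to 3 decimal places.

0.916

x̄ = 3.1667
Σ(xᵢ − x̄)² = 670.8333 ⇒ m₂ = 111.80556
Σ(xᵢ − x̄)⁴ = 293726.1528 ⇒ m₄ = 48954.35880
m₂² = 12500.48225
g2 = m₄/m₂² − 3 = 3.91620 − 3 ≈ 0.916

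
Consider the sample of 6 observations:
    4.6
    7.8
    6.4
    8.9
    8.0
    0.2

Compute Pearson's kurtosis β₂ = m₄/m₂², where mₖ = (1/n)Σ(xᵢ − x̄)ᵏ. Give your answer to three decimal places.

2.775

x̄ = 5.9833
Σ(xᵢ − x̄)² = 51.4083 ⇒ m₂ = 8.56806
Σ(xᵢ − x̄)⁴ = 1222.1901 ⇒ m₄ = 203.69835
m₂² = 73.41158
β₂ = m₄/m₂² = 203.69835 / 73.41158 ≈ 2.775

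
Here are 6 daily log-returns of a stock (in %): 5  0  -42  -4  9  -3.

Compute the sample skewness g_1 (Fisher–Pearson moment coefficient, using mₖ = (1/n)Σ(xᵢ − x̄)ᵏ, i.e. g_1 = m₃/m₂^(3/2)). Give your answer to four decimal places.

-1.4989

x̄ = (5 + 0 - 42 - 4 + 9 - 3) / 6 = -5.8333
deviations (xᵢ − x̄): 10.8333, 5.8333, -36.1667, 1.8333, 14.8333, 2.8333
Σ(xᵢ − x̄)² = 1690.8333 ⇒ m₂ = 1690.8333/6 = 281.80556
Σ(xᵢ − x̄)³ = -42544.4444 ⇒ m₃ = -42544.4444/6 = -7090.74074
m₂^(3/2) = 281.80556^(1.5) = 4730.68821
g_1 = m₃ / m₂^(3/2) = -7090.74074 / 4730.68821 ≈ -1.4989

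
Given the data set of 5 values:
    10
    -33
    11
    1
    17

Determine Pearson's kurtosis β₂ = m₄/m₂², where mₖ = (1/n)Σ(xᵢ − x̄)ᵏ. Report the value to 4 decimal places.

x̄ = 1.2000
Σ(xᵢ − x̄)² = 1592.8000 ⇒ m₂ = 318.56000
Σ(xᵢ − x̄)⁴ = 1445598.4960 ⇒ m₄ = 289119.69920
m₂² = 101480.47360
β₂ = m₄/m₂² = 289119.69920 / 101480.47360 ≈ 2.8490

2.8490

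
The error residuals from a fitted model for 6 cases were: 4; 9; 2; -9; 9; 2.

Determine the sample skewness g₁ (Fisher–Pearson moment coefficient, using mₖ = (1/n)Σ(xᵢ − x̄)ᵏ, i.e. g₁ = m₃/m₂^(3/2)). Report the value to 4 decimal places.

x̄ = (4 + 9 + 2 - 9 + 9 + 2) / 6 = 2.8333
deviations (xᵢ − x̄): 1.1667, 6.1667, -0.8333, -11.8333, 6.1667, -0.8333
Σ(xᵢ − x̄)² = 218.8333 ⇒ m₂ = 218.8333/6 = 36.47222
Σ(xᵢ − x̄)³ = -1187.5556 ⇒ m₃ = -1187.5556/6 = -197.92593
m₂^(3/2) = 36.47222^(1.5) = 220.26391
g₁ = m₃ / m₂^(3/2) = -197.92593 / 220.26391 ≈ -0.8986

-0.8986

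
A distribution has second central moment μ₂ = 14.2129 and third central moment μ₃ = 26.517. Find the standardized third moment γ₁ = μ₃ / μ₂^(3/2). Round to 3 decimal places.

σ = √μ₂ = √14.2129 = 3.77000
σ³ = μ₂^(3/2) = 53.58263
γ₁ = μ₃/σ³ = 26.517 / 53.58263 ≈ 0.495

0.495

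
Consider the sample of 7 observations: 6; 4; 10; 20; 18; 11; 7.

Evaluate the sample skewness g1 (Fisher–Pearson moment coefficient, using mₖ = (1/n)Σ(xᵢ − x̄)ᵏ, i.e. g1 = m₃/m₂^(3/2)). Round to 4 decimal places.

0.5108

x̄ = (6 + 4 + 10 + 20 + 18 + 11 + 7) / 7 = 10.8571
deviations (xᵢ − x̄): -4.8571, -6.8571, -0.8571, 9.1429, 7.1429, 0.1429, -3.8571
Σ(xᵢ − x̄)² = 220.8571 ⇒ m₂ = 220.8571/7 = 31.55102
Σ(xᵢ − x̄)³ = 633.6735 ⇒ m₃ = 633.6735/7 = 90.52478
m₂^(3/2) = 31.55102^(1.5) = 177.22301
g1 = m₃ / m₂^(3/2) = 90.52478 / 177.22301 ≈ 0.5108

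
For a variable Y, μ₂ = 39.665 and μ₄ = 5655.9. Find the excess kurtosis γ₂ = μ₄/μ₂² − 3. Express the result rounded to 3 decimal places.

0.595

μ₂² = 39.665² = 1573.31223
μ₄/μ₂² = 5655.9 / 1573.31223 = 3.59490
γ₂ = 3.59490 − 3 ≈ 0.595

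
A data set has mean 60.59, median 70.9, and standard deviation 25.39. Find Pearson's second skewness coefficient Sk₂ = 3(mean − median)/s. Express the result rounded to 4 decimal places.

-1.2182

Sk₂ = 3(60.59 − 70.9) / 25.39 = 3 × -10.3100 / 25.39
    = -30.9300 / 25.39 ≈ -1.2182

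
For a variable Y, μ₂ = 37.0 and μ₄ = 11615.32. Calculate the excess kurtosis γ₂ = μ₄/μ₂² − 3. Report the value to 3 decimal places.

5.485

μ₂² = 37.0² = 1369.00000
μ₄/μ₂² = 11615.32 / 1369.00000 = 8.48453
γ₂ = 8.48453 − 3 ≈ 5.485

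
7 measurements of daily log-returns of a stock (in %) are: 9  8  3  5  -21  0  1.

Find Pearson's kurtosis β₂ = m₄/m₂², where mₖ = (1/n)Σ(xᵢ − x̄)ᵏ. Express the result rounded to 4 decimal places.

4.2273

x̄ = 0.7143
Σ(xᵢ − x̄)² = 617.4286 ⇒ m₂ = 88.20408
Σ(xᵢ − x̄)⁴ = 230217.6968 ⇒ m₄ = 32888.24240
m₂² = 7779.96002
β₂ = m₄/m₂² = 32888.24240 / 7779.96002 ≈ 4.2273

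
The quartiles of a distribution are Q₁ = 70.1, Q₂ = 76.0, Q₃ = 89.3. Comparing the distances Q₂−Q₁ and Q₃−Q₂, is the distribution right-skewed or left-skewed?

right-skewed

Q₂ − Q₁ = 5.9;  Q₃ − Q₂ = 13.3
Q₃ − Q₂ > Q₂ − Q₁ ⇒ the upper half is more spread out ⇒ right-skewed.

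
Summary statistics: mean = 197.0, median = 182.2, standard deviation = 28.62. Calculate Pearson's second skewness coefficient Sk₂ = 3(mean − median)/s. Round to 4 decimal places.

1.5514

Sk₂ = 3(197.0 − 182.2) / 28.62 = 3 × 14.8000 / 28.62
    = 44.4000 / 28.62 ≈ 1.5514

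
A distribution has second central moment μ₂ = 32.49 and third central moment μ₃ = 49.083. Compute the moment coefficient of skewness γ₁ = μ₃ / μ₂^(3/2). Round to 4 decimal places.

σ = √μ₂ = √32.49 = 5.70000
σ³ = μ₂^(3/2) = 185.19300
γ₁ = μ₃/σ³ = 49.083 / 185.19300 ≈ 0.2650

0.2650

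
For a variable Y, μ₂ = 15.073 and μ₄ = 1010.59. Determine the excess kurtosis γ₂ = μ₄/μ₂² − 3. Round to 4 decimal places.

1.4481

μ₂² = 15.073² = 227.19533
μ₄/μ₂² = 1010.59 / 227.19533 = 4.44811
γ₂ = 4.44811 − 3 ≈ 1.4481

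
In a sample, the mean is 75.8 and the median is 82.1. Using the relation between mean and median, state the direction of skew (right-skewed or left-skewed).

mean − median = 75.8 − 82.1 = -6.3
mean < median ⇒ the longer tail is on the left ⇒ left-skewed (negatively skewed).

left-skewed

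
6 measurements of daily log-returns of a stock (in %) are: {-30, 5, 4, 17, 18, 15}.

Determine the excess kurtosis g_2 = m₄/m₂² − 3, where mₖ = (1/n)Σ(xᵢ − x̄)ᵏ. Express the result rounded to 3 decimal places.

x̄ = 4.8333
Σ(xᵢ − x̄)² = 1638.8333 ⇒ m₂ = 273.13889
Σ(xᵢ − x̄)⁴ = 1534895.4861 ⇒ m₄ = 255815.91435
m₂² = 74604.85262
g_2 = m₄/m₂² − 3 = 3.42894 − 3 ≈ 0.429

0.429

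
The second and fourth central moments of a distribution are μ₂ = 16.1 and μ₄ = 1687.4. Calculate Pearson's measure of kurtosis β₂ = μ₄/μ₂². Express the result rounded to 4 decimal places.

6.5098

μ₂² = 16.1² = 259.21000
μ₄/μ₂² = 1687.4 / 259.21000 = 6.50978
β₂ ≈ 6.5098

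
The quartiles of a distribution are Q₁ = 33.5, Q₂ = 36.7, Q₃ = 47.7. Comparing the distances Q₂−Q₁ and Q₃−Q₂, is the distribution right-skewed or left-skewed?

right-skewed

Q₂ − Q₁ = 3.2;  Q₃ − Q₂ = 11.0
Q₃ − Q₂ > Q₂ − Q₁ ⇒ the upper half is more spread out ⇒ right-skewed.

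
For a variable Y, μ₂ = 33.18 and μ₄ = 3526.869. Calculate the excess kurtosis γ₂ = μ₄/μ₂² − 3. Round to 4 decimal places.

0.2036

μ₂² = 33.18² = 1100.91240
μ₄/μ₂² = 3526.869 / 1100.91240 = 3.20359
γ₂ = 3.20359 − 3 ≈ 0.2036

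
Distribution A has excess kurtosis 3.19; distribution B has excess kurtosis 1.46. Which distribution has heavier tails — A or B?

A

Higher excess kurtosis ⇒ heavier tails relative to the normal distribution.
3.19 vs 1.46: the larger is 3.19, so A has heavier tails.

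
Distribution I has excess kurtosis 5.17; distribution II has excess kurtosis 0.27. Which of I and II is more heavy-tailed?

I

Higher excess kurtosis ⇒ heavier tails relative to the normal distribution.
5.17 vs 0.27: the larger is 5.17, so I has heavier tails.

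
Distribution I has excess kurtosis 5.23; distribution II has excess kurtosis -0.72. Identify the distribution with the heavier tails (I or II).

I

Higher excess kurtosis ⇒ heavier tails relative to the normal distribution.
5.23 vs -0.72: the larger is 5.23, so I has heavier tails. (I is leptokurtic — heavier-than-normal tails; the other is platykurtic.)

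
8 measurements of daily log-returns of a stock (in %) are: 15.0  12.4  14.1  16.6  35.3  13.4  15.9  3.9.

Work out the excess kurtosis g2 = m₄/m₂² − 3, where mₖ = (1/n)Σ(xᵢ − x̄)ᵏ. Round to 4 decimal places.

x̄ = 15.8250
Σ(xᵢ − x̄)² = 543.3550 ⇒ m₂ = 67.91937
Σ(xᵢ − x̄)⁴ = 164254.3072 ⇒ m₄ = 20531.78840
m₂² = 4613.04150
g2 = m₄/m₂² − 3 = 4.45081 − 3 ≈ 1.4508

1.4508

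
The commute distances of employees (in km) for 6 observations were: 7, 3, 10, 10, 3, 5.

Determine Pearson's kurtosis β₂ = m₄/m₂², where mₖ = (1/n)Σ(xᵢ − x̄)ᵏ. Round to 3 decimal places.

x̄ = 6.3333
Σ(xᵢ − x̄)² = 51.3333 ⇒ m₂ = 8.55556
Σ(xᵢ − x̄)⁴ = 611.7778 ⇒ m₄ = 101.96296
m₂² = 73.19753
β₂ = m₄/m₂² = 101.96296 / 73.19753 ≈ 1.393

1.393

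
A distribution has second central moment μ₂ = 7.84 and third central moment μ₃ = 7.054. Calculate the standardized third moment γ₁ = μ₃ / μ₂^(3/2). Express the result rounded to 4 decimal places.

0.3213

σ = √μ₂ = √7.84 = 2.80000
σ³ = μ₂^(3/2) = 21.95200
γ₁ = μ₃/σ³ = 7.054 / 21.95200 ≈ 0.3213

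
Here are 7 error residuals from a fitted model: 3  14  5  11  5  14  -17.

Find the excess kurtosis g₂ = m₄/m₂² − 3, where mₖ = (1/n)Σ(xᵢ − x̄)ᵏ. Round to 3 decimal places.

0.699

x̄ = 5.0000
Σ(xᵢ − x̄)² = 686.0000 ⇒ m₂ = 98.00000
Σ(xᵢ − x̄)⁴ = 248690.0000 ⇒ m₄ = 35527.14286
m₂² = 9604.00000
g₂ = m₄/m₂² − 3 = 3.69920 − 3 ≈ 0.699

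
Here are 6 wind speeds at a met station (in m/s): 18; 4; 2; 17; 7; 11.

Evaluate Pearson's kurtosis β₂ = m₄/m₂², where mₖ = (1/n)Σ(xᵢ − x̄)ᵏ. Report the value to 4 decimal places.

x̄ = 9.8333
Σ(xᵢ − x̄)² = 222.8333 ⇒ m₂ = 37.13889
Σ(xᵢ − x̄)⁴ = 12075.4861 ⇒ m₄ = 2012.58102
m₂² = 1379.29707
β₂ = m₄/m₂² = 2012.58102 / 1379.29707 ≈ 1.4591

1.4591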